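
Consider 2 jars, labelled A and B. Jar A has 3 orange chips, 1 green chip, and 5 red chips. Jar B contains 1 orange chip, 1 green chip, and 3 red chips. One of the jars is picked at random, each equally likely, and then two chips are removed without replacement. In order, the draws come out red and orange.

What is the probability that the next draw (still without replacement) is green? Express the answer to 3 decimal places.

The likelihood of the observed sequence under each hypothesis: P(data | jar A) = (5/9)(3/8) = 5/24; P(data | jar B) = (3/5)(1/4) = 3/20.
Weighting by the prior gives 1/2 · 5/24 = 5/48, 1/2 · 3/20 = 3/40; summing to 43/240.
Normalising, the posterior is P(jar A | data) = 25/43, P(jar B | data) = 18/43.
So P(green next | data) = Σ P(green next | H) P(H | data) = (1/7)(25/43) + (1/3)(18/43) = 67/301.

0.223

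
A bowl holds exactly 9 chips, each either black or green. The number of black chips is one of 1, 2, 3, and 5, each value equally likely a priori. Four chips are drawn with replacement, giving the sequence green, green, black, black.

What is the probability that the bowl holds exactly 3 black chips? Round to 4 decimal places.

Compute the likelihood of the observed sequence for each case: P(data | r = 1) = (8/9)(8/9)(1/9)(1/9) = 0.0097546; P(data | r = 2) = (7/9)(7/9)(2/9)(2/9) = 0.029873; P(data | r = 3) = (6/9)(6/9)(3/9)(3/9) = 0.049383; P(data | r = 5) = (4/9)(4/9)(5/9)(5/9) = 0.060966.
Weighting by the prior gives 1/4 · 0.0097546 = 0.0024387, 1/4 · 0.029873 = 0.0074684, 1/4 · 0.049383 = 0.012346, 1/4 · 0.060966 = 0.015242; summing to 0.037494.
So P(r = 3 | data) = (0.012346) / (0.037494) = 0.32927.

0.3293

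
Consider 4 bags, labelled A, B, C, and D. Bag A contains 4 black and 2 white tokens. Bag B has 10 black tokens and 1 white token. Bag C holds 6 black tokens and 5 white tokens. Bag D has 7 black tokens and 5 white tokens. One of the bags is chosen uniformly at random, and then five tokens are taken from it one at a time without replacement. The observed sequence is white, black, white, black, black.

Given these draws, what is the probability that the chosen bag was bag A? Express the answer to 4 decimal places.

0.4325

For each hypothesis, P(data | H) works out to: P(data | bag A) = (2/6)(4/5)(1/4)(3/3)(2/2) = 0.066667; P(data | bag B) = (1/11)(10/10)(0/9) = 0; P(data | bag C) = (5/11)(6/10)(4/9)(5/8)(4/7) = 0.04329; P(data | bag D) = (5/12)(7/11)(4/10)(6/9)(5/8) = 0.044192.
Multiplying each by its prior: 1/4 · 0.066667 = 0.016667, 1/4 · 0 = 0, 1/4 · 0.04329 = 0.010823, 1/4 · 0.044192 = 0.011048; these sum to 0.038537.
Therefore the posterior P(bag A | data) = (0.016667) / (0.038537) = 0.43248.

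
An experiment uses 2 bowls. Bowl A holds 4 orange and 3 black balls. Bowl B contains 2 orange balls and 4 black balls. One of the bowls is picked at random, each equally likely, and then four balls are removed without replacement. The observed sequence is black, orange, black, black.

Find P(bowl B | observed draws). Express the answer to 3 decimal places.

Under each hypothesis, the probability of the observed sequence is: P(data | bowl A) = (3/7)(4/6)(2/5)(1/4) = 1/35; P(data | bowl B) = (4/6)(2/5)(3/4)(2/3) = 2/15.
Weighting by the prior gives 1/2 · 1/35 = 1/70, 1/2 · 2/15 = 1/15; summing to 17/210.
Therefore the posterior P(bowl B | data) = (1/15) / (17/210) = 14/17.

0.824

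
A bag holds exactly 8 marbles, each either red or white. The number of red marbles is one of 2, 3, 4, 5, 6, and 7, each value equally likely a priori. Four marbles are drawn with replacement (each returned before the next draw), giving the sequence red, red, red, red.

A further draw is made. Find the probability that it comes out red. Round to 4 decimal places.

0.7756

For each hypothesis, P(data | H) works out to: P(data | r = 2) = (2/8)(2/8)(2/8)(2/8) = 0.0039062; P(data | r = 3) = (3/8)(3/8)(3/8)(3/8) = 0.019775; P(data | r = 4) = (4/8)(4/8)(4/8)(4/8) = 0.0625; P(data | r = 5) = (5/8)(5/8)(5/8)(5/8) = 0.15259; P(data | r = 6) = (6/8)(6/8)(6/8)(6/8) = 0.31641; P(data | r = 7) = (7/8)(7/8)(7/8)(7/8) = 0.58618.
The prior-weighted likelihoods are 1/6 · 0.0039062 = 0.00065104, 1/6 · 0.019775 = 0.0032959, 1/6 · 0.0625 = 0.010417, 1/6 · 0.15259 = 0.025431, 1/6 · 0.31641 = 0.052734, 1/6 · 0.58618 = 0.097697; summing to 0.19023.
Dividing through by the total gives posterior P(r = 2 | data) = 0.0034225, P(r = 3 | data) = 0.017326, P(r = 4 | data) = 0.054759, P(r = 5 | data) = 0.13369, P(r = 6 | data) = 0.27722, P(r = 7 | data) = 0.51358.
Averaging over the posterior, P(red next | data) = (1/4)(0.0034225) + (3/8)(0.017326) + (1/2)(0.054759) + (5/8)(0.13369) + (3/4)(0.27722) + (7/8)(0.51358) = 0.77559.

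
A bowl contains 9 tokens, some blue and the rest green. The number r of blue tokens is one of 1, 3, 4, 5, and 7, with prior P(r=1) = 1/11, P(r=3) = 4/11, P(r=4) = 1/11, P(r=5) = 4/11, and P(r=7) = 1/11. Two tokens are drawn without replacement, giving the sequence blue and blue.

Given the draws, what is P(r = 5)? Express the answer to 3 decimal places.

For each hypothesis, P(data | H) works out to: P(data | r = 1) = (1/9)(0/8) = 0; P(data | r = 3) = (3/9)(2/8) = 1/12; P(data | r = 4) = (4/9)(3/8) = 1/6; P(data | r = 5) = (5/9)(4/8) = 5/18; P(data | r = 7) = (7/9)(6/8) = 7/12.
Multiplying each by its prior: 1/11 · 0 = 0, 4/11 · 1/12 = 1/33, 1/11 · 1/6 = 1/66, 4/11 · 5/18 = 10/99, 1/11 · 7/12 = 7/132; summing to 79/396.
Therefore the posterior P(r = 5 | data) = (10/99) / (79/396) = 40/79.

0.506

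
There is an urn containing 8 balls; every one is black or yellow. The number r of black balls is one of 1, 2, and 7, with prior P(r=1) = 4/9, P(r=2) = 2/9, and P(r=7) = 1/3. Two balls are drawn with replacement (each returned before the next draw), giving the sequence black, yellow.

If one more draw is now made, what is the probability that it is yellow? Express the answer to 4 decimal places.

0.6182

Under each hypothesis, the probability of the observed sequence is: P(data | r = 1) = (1/8)(7/8) = 7/64; P(data | r = 2) = (2/8)(6/8) = 3/16; P(data | r = 7) = (7/8)(1/8) = 7/64.
The prior-weighted likelihoods are 4/9 · 7/64 = 7/144, 2/9 · 3/16 = 1/24, 1/3 · 7/64 = 7/192; summing to 73/576.
Dividing through by the total gives posterior P(r = 1 | data) = 28/73, P(r = 2 | data) = 24/73, P(r = 7 | data) = 21/73.
Averaging over the posterior, P(yellow next | data) = (7/8)(28/73) + (3/4)(24/73) + (1/8)(21/73) = 361/584.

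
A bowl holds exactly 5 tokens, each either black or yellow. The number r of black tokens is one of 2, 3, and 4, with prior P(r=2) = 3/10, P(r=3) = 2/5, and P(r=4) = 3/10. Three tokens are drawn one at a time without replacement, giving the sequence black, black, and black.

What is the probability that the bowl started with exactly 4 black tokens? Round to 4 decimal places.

For each hypothesis, P(data | H) works out to: P(data | r = 2) = (2/5)(1/4)(0/3) = 0; P(data | r = 3) = (3/5)(2/4)(1/3) = 1/10; P(data | r = 4) = (4/5)(3/4)(2/3) = 2/5.
The prior-weighted likelihoods are 3/10 · 0 = 0, 2/5 · 1/10 = 1/25, 3/10 · 2/5 = 3/25; with total 4/25.
By Bayes' rule, P(r = 4 | data) = (3/25) / (4/25) = 3/4.

0.7500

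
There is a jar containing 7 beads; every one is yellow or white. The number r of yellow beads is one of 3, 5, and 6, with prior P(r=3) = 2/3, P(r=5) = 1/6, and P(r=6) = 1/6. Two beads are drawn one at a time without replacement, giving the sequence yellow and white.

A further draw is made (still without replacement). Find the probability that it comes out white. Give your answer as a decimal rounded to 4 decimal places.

0.4813

Compute the likelihood of the observed sequence for each case: P(data | r = 3) = (3/7)(4/6) = 2/7; P(data | r = 5) = (5/7)(2/6) = 5/21; P(data | r = 6) = (6/7)(1/6) = 1/7.
The prior-weighted likelihoods are 2/3 · 2/7 = 4/21, 1/6 · 5/21 = 5/126, 1/6 · 1/7 = 1/42; with total 16/63.
The posterior is then P(r = 3 | data) = 3/4, P(r = 5 | data) = 5/32, P(r = 6 | data) = 3/32.
Averaging over the posterior, P(white next | data) = (3/5)(3/4) + (1/5)(5/32) + (0)(3/32) = 77/160.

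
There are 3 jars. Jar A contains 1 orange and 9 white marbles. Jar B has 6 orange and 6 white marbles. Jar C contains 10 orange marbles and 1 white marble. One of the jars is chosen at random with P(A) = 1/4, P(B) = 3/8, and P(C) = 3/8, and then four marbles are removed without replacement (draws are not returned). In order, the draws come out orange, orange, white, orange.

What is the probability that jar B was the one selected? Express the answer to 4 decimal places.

Under each hypothesis, the probability of the observed sequence is: P(data | jar A) = (1/10)(0/9) = 0; P(data | jar B) = (6/12)(5/11)(6/10)(4/9) = 2/33; P(data | jar C) = (10/11)(9/10)(1/9)(8/8) = 1/11.
The prior-weighted likelihoods are 1/4 · 0 = 0, 3/8 · 2/33 = 1/44, 3/8 · 1/11 = 3/88; with total 5/88.
So P(jar B | data) = (1/44) / (5/88) = 2/5.

0.4000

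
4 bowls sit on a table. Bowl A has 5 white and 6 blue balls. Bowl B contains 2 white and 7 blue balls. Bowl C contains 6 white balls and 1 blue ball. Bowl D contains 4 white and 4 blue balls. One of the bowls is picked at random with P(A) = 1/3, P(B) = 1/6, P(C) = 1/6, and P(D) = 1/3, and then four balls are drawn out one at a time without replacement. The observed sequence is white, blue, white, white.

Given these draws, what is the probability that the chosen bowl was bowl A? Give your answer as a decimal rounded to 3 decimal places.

0.261

For each hypothesis, P(data | H) works out to: P(data | bowl A) = (5/11)(6/10)(4/9)(3/8) = 0.045455; P(data | bowl B) = (2/9)(7/8)(1/7)(0/6) = 0; P(data | bowl C) = (6/7)(1/6)(5/5)(4/4) = 0.14286; P(data | bowl D) = (4/8)(4/7)(3/6)(2/5) = 0.057143.
The prior-weighted likelihoods are 1/3 · 0.045455 = 0.015152, 1/6 · 0 = 0, 1/6 · 0.14286 = 0.02381, 1/3 · 0.057143 = 0.019048; summing to 0.058009.
Therefore the posterior P(bowl A | data) = (0.015152) / (0.058009) = 0.26119.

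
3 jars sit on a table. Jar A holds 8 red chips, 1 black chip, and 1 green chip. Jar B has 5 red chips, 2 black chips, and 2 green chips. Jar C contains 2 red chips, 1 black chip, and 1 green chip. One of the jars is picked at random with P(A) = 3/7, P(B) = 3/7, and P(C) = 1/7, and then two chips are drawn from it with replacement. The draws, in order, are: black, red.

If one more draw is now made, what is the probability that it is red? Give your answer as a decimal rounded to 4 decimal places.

Under each hypothesis, the probability of the observed sequence is: P(data | jar A) = (1/10)(8/10) = 0.08; P(data | jar B) = (2/9)(5/9) = 0.12346; P(data | jar C) = (1/4)(2/4) = 0.125.
Weighting by the prior gives 3/7 · 0.08 = 0.034286, 3/7 · 0.12346 = 0.05291, 1/7 · 0.125 = 0.017857; summing to 0.10505.
Dividing through by the total gives posterior P(jar A | data) = 0.32637, P(jar B | data) = 0.50365, P(jar C | data) = 0.16998.
Averaging over the posterior, P(red next | data) = (4/5)(0.32637) + (5/9)(0.50365) + (1/2)(0.16998) = 0.62589.

0.6259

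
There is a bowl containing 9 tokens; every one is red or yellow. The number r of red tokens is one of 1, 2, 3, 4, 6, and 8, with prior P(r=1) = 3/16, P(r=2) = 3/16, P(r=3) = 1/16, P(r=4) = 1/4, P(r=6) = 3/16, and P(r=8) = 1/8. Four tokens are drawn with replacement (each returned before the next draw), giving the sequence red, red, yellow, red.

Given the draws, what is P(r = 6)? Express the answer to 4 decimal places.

Compute the likelihood of the observed sequence for each case: P(data | r = 1) = (1/9)(1/9)(8/9)(1/9) = 0.0012193; P(data | r = 2) = (2/9)(2/9)(7/9)(2/9) = 0.0085353; P(data | r = 3) = (3/9)(3/9)(6/9)(3/9) = 0.024691; P(data | r = 4) = (4/9)(4/9)(5/9)(4/9) = 0.048773; P(data | r = 6) = (6/9)(6/9)(3/9)(6/9) = 0.098765; P(data | r = 8) = (8/9)(8/9)(1/9)(8/9) = 0.078037.
Multiplying each by its prior: 3/16 · 0.0012193 = 0.00022862, 3/16 · 0.0085353 = 0.0016004, 1/16 · 0.024691 = 0.0015432, 1/4 · 0.048773 = 0.012193, 3/16 · 0.098765 = 0.018519, 1/8 · 0.078037 = 0.0097546; summing to 0.043839.
Therefore the posterior P(r = 6 | data) = (0.018519) / (0.043839) = 0.42243.

0.4224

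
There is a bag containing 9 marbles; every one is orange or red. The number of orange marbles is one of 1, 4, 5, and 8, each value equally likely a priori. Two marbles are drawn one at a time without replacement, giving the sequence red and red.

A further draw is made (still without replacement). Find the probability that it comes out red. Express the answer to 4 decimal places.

0.6818

Under each hypothesis, the probability of the observed sequence is: P(data | r = 1) = (8/9)(7/8) = 7/9; P(data | r = 4) = (5/9)(4/8) = 5/18; P(data | r = 5) = (4/9)(3/8) = 1/6; P(data | r = 8) = (1/9)(0/8) = 0.
The prior-weighted likelihoods are 1/4 · 7/9 = 7/36, 1/4 · 5/18 = 5/72, 1/4 · 1/6 = 1/24, 1/4 · 0 = 0; these sum to 11/36.
Dividing through by the total gives posterior P(r = 1 | data) = 7/11, P(r = 4 | data) = 5/22, P(r = 5 | data) = 3/22, P(r = 8 | data) = 0.
The predictive probability is P(red next | data) = (6/7)(7/11) + (3/7)(5/22) + (2/7)(3/22) = 15/22.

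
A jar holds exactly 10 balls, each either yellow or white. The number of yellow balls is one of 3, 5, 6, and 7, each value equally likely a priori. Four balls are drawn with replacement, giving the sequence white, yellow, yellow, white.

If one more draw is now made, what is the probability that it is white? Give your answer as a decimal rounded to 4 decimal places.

0.4723

For each hypothesis, P(data | H) works out to: P(data | r = 3) = (7/10)(3/10)(3/10)(7/10) = 0.0441; P(data | r = 5) = (5/10)(5/10)(5/10)(5/10) = 0.0625; P(data | r = 6) = (4/10)(6/10)(6/10)(4/10) = 0.0576; P(data | r = 7) = (3/10)(7/10)(7/10)(3/10) = 0.0441.
Weighting by the prior gives 1/4 · 0.0441 = 0.011025, 1/4 · 0.0625 = 0.015625, 1/4 · 0.0576 = 0.0144, 1/4 · 0.0441 = 0.011025; summing to 0.052075.
The posterior is then P(r = 3 | data) = 0.21171, P(r = 5 | data) = 0.30005, P(r = 6 | data) = 0.27652, P(r = 7 | data) = 0.21171.
The predictive probability is P(white next | data) = (7/10)(0.21171) + (1/2)(0.30005) + (2/5)(0.27652) + (3/10)(0.21171) = 0.47235.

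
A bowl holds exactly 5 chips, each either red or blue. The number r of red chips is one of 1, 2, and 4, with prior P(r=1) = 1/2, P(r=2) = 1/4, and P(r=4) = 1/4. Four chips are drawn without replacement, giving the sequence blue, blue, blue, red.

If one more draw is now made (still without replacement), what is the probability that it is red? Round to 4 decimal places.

0.2000

Under each hypothesis, the probability of the observed sequence is: P(data | r = 1) = (4/5)(3/4)(2/3)(1/2) = 1/5; P(data | r = 2) = (3/5)(2/4)(1/3)(2/2) = 1/10; P(data | r = 4) = (1/5)(0/4) = 0.
The prior-weighted likelihoods are 1/2 · 1/5 = 1/10, 1/4 · 1/10 = 1/40, 1/4 · 0 = 0; these sum to 1/8.
Normalising, the posterior is P(r = 1 | data) = 4/5, P(r = 2 | data) = 1/5, P(r = 4 | data) = 0.
So P(red next | data) = Σ P(red next | H) P(H | data) = (0)(4/5) + (1)(1/5) = 1/5.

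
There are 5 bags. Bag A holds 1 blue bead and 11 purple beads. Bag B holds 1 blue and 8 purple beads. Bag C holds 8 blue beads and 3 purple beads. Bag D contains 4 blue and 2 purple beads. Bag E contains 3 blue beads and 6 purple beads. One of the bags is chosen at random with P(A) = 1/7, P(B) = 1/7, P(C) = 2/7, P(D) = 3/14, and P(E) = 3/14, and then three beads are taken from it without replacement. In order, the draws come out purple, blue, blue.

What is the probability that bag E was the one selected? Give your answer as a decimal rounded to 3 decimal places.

0.144

Under each hypothesis, the probability of the observed sequence is: P(data | bag A) = (11/12)(1/11)(0/10) = 0; P(data | bag B) = (8/9)(1/8)(0/7) = 0; P(data | bag C) = (3/11)(8/10)(7/9) = 0.1697; P(data | bag D) = (2/6)(4/5)(3/4) = 0.2; P(data | bag E) = (6/9)(3/8)(2/7) = 0.071429.
Weighting by the prior gives 1/7 · 0 = 0, 1/7 · 0 = 0, 2/7 · 0.1697 = 0.048485, 3/14 · 0.2 = 0.042857, 3/14 · 0.071429 = 0.015306; with total 0.10665.
By Bayes' rule, P(bag E | data) = (0.015306) / (0.10665) = 0.14352.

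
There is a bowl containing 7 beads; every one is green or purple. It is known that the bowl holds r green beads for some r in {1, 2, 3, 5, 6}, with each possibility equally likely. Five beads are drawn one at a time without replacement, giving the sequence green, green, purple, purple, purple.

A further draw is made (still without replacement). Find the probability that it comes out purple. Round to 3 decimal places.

0.727

Compute the likelihood of the observed sequence for each case: P(data | r = 1) = (1/7)(0/6) = 0; P(data | r = 2) = (2/7)(1/6)(5/5)(4/4)(3/3) = 1/21; P(data | r = 3) = (3/7)(2/6)(4/5)(3/4)(2/3) = 2/35; P(data | r = 5) = (5/7)(4/6)(2/5)(1/4)(0/3) = 0; P(data | r = 6) = (6/7)(5/6)(1/5)(0/4) = 0.
The prior-weighted likelihoods are 1/5 · 0 = 0, 1/5 · 1/21 = 1/105, 1/5 · 2/35 = 2/175, 1/5 · 0 = 0, 1/5 · 0 = 0; with total 11/525.
Normalising, the posterior is P(r = 1 | data) = 0, P(r = 2 | data) = 5/11, P(r = 3 | data) = 6/11, P(r = 5 | data) = 0, P(r = 6 | data) = 0.
So P(purple next | data) = Σ P(purple next | H) P(H | data) = (1)(5/11) + (1/2)(6/11) = 8/11.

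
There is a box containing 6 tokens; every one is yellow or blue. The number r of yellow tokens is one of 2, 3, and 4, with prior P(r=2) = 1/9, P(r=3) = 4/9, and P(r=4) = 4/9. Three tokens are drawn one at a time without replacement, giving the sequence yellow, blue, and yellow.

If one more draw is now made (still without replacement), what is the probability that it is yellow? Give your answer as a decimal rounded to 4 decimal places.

0.5000

For each hypothesis, P(data | H) works out to: P(data | r = 2) = (2/6)(4/5)(1/4) = 1/15; P(data | r = 3) = (3/6)(3/5)(2/4) = 3/20; P(data | r = 4) = (4/6)(2/5)(3/4) = 1/5.
Multiplying each by its prior: 1/9 · 1/15 = 1/135, 4/9 · 3/20 = 1/15, 4/9 · 1/5 = 4/45; summing to 22/135.
Normalising, the posterior is P(r = 2 | data) = 1/22, P(r = 3 | data) = 9/22, P(r = 4 | data) = 6/11.
Averaging over the posterior, P(yellow next | data) = (0)(1/22) + (1/3)(9/22) + (2/3)(6/11) = 1/2.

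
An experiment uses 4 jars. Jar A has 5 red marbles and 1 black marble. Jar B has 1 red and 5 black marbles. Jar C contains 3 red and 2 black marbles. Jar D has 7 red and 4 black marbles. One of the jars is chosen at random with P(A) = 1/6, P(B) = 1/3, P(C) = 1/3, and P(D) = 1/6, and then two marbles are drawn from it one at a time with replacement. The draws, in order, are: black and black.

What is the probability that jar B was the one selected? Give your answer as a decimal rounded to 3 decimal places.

0.743

Compute the likelihood of the observed sequence for each case: P(data | jar A) = (1/6)(1/6) = 0.027778; P(data | jar B) = (5/6)(5/6) = 0.69444; P(data | jar C) = (2/5)(2/5) = 0.16; P(data | jar D) = (4/11)(4/11) = 0.13223.
Multiplying each by its prior: 1/6 · 0.027778 = 0.0046296, 1/3 · 0.69444 = 0.23148, 1/3 · 0.16 = 0.053333, 1/6 · 0.13223 = 0.022039; these sum to 0.31148.
Therefore the posterior P(jar B | data) = (0.23148) / (0.31148) = 0.74316.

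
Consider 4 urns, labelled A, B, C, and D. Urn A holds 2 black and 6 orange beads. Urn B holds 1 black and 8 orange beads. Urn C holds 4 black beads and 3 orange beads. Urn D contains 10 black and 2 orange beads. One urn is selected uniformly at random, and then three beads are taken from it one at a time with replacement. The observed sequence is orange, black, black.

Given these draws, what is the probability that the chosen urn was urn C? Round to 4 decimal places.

Under each hypothesis, the probability of the observed sequence is: P(data | urn A) = (6/8)(2/8)(2/8) = 0.046875; P(data | urn B) = (8/9)(1/9)(1/9) = 0.010974; P(data | urn C) = (3/7)(4/7)(4/7) = 0.13994; P(data | urn D) = (2/12)(10/12)(10/12) = 0.11574.
The prior-weighted likelihoods are 1/4 · 0.046875 = 0.011719, 1/4 · 0.010974 = 0.0027435, 1/4 · 0.13994 = 0.034985, 1/4 · 0.11574 = 0.028935; these sum to 0.078383.
By Bayes' rule, P(urn C | data) = (0.034985) / (0.078383) = 0.44634.

0.4463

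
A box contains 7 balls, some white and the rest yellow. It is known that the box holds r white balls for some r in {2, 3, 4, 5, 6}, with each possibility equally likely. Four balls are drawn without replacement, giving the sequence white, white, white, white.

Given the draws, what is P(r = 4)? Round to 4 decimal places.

The likelihood of the observed sequence under each hypothesis: P(data | r = 2) = (2/7)(1/6)(0/5) = 0; P(data | r = 3) = (3/7)(2/6)(1/5)(0/4) = 0; P(data | r = 4) = (4/7)(3/6)(2/5)(1/4) = 1/35; P(data | r = 5) = (5/7)(4/6)(3/5)(2/4) = 1/7; P(data | r = 6) = (6/7)(5/6)(4/5)(3/4) = 3/7.
Weighting by the prior gives 1/5 · 0 = 0, 1/5 · 0 = 0, 1/5 · 1/35 = 1/175, 1/5 · 1/7 = 1/35, 1/5 · 3/7 = 3/35; with total 3/25.
So P(r = 4 | data) = (1/175) / (3/25) = 1/21.

0.0476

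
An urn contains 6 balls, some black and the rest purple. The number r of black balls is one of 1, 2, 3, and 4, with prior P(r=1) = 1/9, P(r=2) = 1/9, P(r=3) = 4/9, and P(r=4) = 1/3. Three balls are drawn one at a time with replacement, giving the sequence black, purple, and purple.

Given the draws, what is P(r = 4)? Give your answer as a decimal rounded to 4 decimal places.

0.2254

For each hypothesis, P(data | H) works out to: P(data | r = 1) = (1/6)(5/6)(5/6) = 0.11574; P(data | r = 2) = (2/6)(4/6)(4/6) = 0.14815; P(data | r = 3) = (3/6)(3/6)(3/6) = 0.125; P(data | r = 4) = (4/6)(2/6)(2/6) = 0.074074.
Weighting by the prior gives 1/9 · 0.11574 = 0.01286, 1/9 · 0.14815 = 0.016461, 4/9 · 0.125 = 0.055556, 1/3 · 0.074074 = 0.024691; with total 0.10957.
By Bayes' rule, P(r = 4 | data) = (0.024691) / (0.10957) = 0.22535.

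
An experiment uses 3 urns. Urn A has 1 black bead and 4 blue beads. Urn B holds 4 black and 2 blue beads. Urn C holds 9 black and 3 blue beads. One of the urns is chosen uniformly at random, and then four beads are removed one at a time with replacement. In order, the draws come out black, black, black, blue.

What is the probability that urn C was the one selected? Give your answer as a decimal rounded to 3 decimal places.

0.501

For each hypothesis, P(data | H) works out to: P(data | urn A) = (1/5)(1/5)(1/5)(4/5) = 0.0064; P(data | urn B) = (4/6)(4/6)(4/6)(2/6) = 0.098765; P(data | urn C) = (9/12)(9/12)(9/12)(3/12) = 0.10547.
Multiplying each by its prior: 1/3 · 0.0064 = 0.0021333, 1/3 · 0.098765 = 0.032922, 1/3 · 0.10547 = 0.035156; summing to 0.070211.
So P(urn C | data) = (0.035156) / (0.070211) = 0.50072.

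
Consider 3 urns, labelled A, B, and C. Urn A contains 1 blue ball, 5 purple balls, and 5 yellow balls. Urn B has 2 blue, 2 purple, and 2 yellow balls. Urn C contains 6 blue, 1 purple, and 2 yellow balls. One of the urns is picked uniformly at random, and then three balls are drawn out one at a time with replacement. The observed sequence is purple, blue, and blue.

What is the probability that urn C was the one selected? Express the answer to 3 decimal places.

0.548

The likelihood of the observed sequence under each hypothesis: P(data | urn A) = (5/11)(1/11)(1/11) = 0.0037566; P(data | urn B) = (2/6)(2/6)(2/6) = 0.037037; P(data | urn C) = (1/9)(6/9)(6/9) = 0.049383.
The prior-weighted likelihoods are 1/3 · 0.0037566 = 0.0012522, 1/3 · 0.037037 = 0.012346, 1/3 · 0.049383 = 0.016461; with total 0.030059.
So P(urn C | data) = (0.016461) / (0.030059) = 0.54762.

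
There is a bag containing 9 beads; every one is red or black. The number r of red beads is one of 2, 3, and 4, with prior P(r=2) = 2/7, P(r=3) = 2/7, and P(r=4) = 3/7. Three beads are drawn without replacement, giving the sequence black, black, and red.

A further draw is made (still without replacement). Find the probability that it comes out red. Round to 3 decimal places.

0.354

Under each hypothesis, the probability of the observed sequence is: P(data | r = 2) = (7/9)(6/8)(2/7) = 1/6; P(data | r = 3) = (6/9)(5/8)(3/7) = 5/28; P(data | r = 4) = (5/9)(4/8)(4/7) = 10/63.
The prior-weighted likelihoods are 2/7 · 1/6 = 1/21, 2/7 · 5/28 = 5/98, 3/7 · 10/63 = 10/147; with total 1/6.
Normalising, the posterior is P(r = 2 | data) = 2/7, P(r = 3 | data) = 15/49, P(r = 4 | data) = 20/49.
The predictive probability is P(red next | data) = (1/6)(2/7) + (1/3)(15/49) + (1/2)(20/49) = 52/147.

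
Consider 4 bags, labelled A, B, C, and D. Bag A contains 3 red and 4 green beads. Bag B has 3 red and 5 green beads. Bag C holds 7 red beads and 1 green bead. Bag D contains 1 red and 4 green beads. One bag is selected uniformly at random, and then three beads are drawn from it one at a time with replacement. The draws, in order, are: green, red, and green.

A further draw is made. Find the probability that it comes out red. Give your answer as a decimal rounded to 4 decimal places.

0.3562

For each hypothesis, P(data | H) works out to: P(data | bag A) = (4/7)(3/7)(4/7) = 0.13994; P(data | bag B) = (5/8)(3/8)(5/8) = 0.14648; P(data | bag C) = (1/8)(7/8)(1/8) = 0.013672; P(data | bag D) = (4/5)(1/5)(4/5) = 0.128.
Weighting by the prior gives 1/4 · 0.13994 = 0.034985, 1/4 · 0.14648 = 0.036621, 1/4 · 0.013672 = 0.003418, 1/4 · 0.128 = 0.032; summing to 0.10702.
The posterior is then P(bag A | data) = 0.32689, P(bag B | data) = 0.34217, P(bag C | data) = 0.031936, P(bag D | data) = 0.299.
So P(red next | data) = Σ P(red next | H) P(H | data) = (3/7)(0.32689) + (3/8)(0.34217) + (7/8)(0.031936) + (1/5)(0.299) = 0.35616.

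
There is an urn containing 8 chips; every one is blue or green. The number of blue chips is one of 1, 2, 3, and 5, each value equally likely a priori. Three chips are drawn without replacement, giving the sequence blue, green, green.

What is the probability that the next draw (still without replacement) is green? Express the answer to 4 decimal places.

Under each hypothesis, the probability of the observed sequence is: P(data | r = 1) = (1/8)(7/7)(6/6) = 1/8; P(data | r = 2) = (2/8)(6/7)(5/6) = 5/28; P(data | r = 3) = (3/8)(5/7)(4/6) = 5/28; P(data | r = 5) = (5/8)(3/7)(2/6) = 5/56.
Weighting by the prior gives 1/4 · 1/8 = 1/32, 1/4 · 5/28 = 5/112, 1/4 · 5/28 = 5/112, 1/4 · 5/56 = 5/224; these sum to 1/7.
The posterior is then P(r = 1 | data) = 7/32, P(r = 2 | data) = 5/16, P(r = 3 | data) = 5/16, P(r = 5 | data) = 5/32.
So P(green next | data) = Σ P(green next | H) P(H | data) = (1)(7/32) + (4/5)(5/16) + (3/5)(5/16) + (1/5)(5/32) = 11/16.

0.6875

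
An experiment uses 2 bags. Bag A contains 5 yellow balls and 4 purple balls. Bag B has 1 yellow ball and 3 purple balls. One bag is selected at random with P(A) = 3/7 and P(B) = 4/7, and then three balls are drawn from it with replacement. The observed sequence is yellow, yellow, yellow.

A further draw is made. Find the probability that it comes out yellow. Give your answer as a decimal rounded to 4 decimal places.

0.5225

Under each hypothesis, the probability of the observed sequence is: P(data | bag A) = (5/9)(5/9)(5/9) = 0.17147; P(data | bag B) = (1/4)(1/4)(1/4) = 0.015625.
Multiplying each by its prior: 3/7 · 0.17147 = 0.073486, 4/7 · 0.015625 = 0.0089286; summing to 0.082415.
Dividing through by the total gives posterior P(bag A | data) = 0.89166, P(bag B | data) = 0.10834.
Averaging over the posterior, P(yellow next | data) = (5/9)(0.89166) + (1/4)(0.10834) = 0.52245.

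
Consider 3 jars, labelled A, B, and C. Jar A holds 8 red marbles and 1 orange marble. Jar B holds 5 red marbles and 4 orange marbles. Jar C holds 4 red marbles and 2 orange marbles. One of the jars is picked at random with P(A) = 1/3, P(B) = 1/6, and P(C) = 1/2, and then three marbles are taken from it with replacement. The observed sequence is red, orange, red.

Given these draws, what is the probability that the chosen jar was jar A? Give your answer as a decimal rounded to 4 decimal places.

The likelihood of the observed sequence under each hypothesis: P(data | jar A) = (8/9)(1/9)(8/9) = 0.087791; P(data | jar B) = (5/9)(4/9)(5/9) = 0.13717; P(data | jar C) = (4/6)(2/6)(4/6) = 0.14815.
Multiplying each by its prior: 1/3 · 0.087791 = 0.029264, 1/6 · 0.13717 = 0.022862, 1/2 · 0.14815 = 0.074074; these sum to 0.1262.
By Bayes' rule, P(jar A | data) = (0.029264) / (0.1262) = 0.23188.

0.2319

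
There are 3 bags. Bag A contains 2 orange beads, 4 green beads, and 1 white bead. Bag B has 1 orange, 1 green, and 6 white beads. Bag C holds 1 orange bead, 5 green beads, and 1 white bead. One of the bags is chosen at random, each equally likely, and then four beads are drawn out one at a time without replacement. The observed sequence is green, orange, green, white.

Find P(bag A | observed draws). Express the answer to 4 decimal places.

Under each hypothesis, the probability of the observed sequence is: P(data | bag A) = (4/7)(2/6)(3/5)(1/4) = 1/35; P(data | bag B) = (1/8)(1/7)(0/6) = 0; P(data | bag C) = (5/7)(1/6)(4/5)(1/4) = 1/42.
Weighting by the prior gives 1/3 · 1/35 = 1/105, 1/3 · 0 = 0, 1/3 · 1/42 = 1/126; summing to 11/630.
By Bayes' rule, P(bag A | data) = (1/105) / (11/630) = 6/11.

0.5455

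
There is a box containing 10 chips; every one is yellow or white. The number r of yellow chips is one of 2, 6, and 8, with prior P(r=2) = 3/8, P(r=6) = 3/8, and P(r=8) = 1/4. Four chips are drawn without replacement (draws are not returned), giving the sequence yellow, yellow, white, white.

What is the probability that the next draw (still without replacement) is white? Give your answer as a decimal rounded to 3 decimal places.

Under each hypothesis, the probability of the observed sequence is: P(data | r = 2) = (2/10)(1/9)(8/8)(7/7) = 0.022222; P(data | r = 6) = (6/10)(5/9)(4/8)(3/7) = 0.071429; P(data | r = 8) = (8/10)(7/9)(2/8)(1/7) = 0.022222.
The prior-weighted likelihoods are 3/8 · 0.022222 = 0.0083333, 3/8 · 0.071429 = 0.026786, 1/4 · 0.022222 = 0.0055556; summing to 0.040675.
Dividing through by the total gives posterior P(r = 2 | data) = 0.20488, P(r = 6 | data) = 0.65854, P(r = 8 | data) = 0.13659.
So P(white next | data) = Σ P(white next | H) P(H | data) = (1)(0.20488) + (1/3)(0.65854) + (0)(0.13659) = 0.42439.

0.424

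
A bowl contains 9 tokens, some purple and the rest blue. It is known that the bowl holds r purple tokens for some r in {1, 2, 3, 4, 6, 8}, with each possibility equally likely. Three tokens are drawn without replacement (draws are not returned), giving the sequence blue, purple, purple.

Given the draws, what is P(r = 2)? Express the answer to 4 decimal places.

0.0547

For each hypothesis, P(data | H) works out to: P(data | r = 1) = (8/9)(1/8)(0/7) = 0; P(data | r = 2) = (7/9)(2/8)(1/7) = 1/36; P(data | r = 3) = (6/9)(3/8)(2/7) = 1/14; P(data | r = 4) = (5/9)(4/8)(3/7) = 5/42; P(data | r = 6) = (3/9)(6/8)(5/7) = 5/28; P(data | r = 8) = (1/9)(8/8)(7/7) = 1/9.
The prior-weighted likelihoods are 1/6 · 0 = 0, 1/6 · 1/36 = 1/216, 1/6 · 1/14 = 1/84, 1/6 · 5/42 = 5/252, 1/6 · 5/28 = 5/168, 1/6 · 1/9 = 1/54; these sum to 16/189.
Hence P(r = 2 | data) = (1/216) / (16/189) = 7/128.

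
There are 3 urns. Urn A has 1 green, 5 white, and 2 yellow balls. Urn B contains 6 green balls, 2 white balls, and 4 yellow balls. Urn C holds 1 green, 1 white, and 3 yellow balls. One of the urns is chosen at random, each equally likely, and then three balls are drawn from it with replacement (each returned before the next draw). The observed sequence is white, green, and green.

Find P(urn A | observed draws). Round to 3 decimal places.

Under each hypothesis, the probability of the observed sequence is: P(data | urn A) = (5/8)(1/8)(1/8) = 0.0097656; P(data | urn B) = (2/12)(6/12)(6/12) = 0.041667; P(data | urn C) = (1/5)(1/5)(1/5) = 0.008.
The prior-weighted likelihoods are 1/3 · 0.0097656 = 0.0032552, 1/3 · 0.041667 = 0.013889, 1/3 · 0.008 = 0.0026667; with total 0.019811.
So P(urn A | data) = (0.0032552) / (0.019811) = 0.16432.

0.164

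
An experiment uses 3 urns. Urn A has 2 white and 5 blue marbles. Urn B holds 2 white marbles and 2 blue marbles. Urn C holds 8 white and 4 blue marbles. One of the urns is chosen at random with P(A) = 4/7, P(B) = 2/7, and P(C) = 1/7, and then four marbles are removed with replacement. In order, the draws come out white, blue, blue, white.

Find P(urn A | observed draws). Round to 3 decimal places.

0.489

For each hypothesis, P(data | H) works out to: P(data | urn A) = (2/7)(5/7)(5/7)(2/7) = 0.041649; P(data | urn B) = (2/4)(2/4)(2/4)(2/4) = 0.0625; P(data | urn C) = (8/12)(4/12)(4/12)(8/12) = 0.049383.
The prior-weighted likelihoods are 4/7 · 0.041649 = 0.0238, 2/7 · 0.0625 = 0.017857, 1/7 · 0.049383 = 0.0070547; summing to 0.048711.
So P(urn A | data) = (0.0238) / (0.048711) = 0.48858.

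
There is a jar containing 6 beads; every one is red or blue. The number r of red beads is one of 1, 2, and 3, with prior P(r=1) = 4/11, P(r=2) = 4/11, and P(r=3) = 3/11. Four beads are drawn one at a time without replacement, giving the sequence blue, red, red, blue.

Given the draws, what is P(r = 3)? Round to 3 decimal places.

0.529

Compute the likelihood of the observed sequence for each case: P(data | r = 1) = (5/6)(1/5)(0/4) = 0; P(data | r = 2) = (4/6)(2/5)(1/4)(3/3) = 1/15; P(data | r = 3) = (3/6)(3/5)(2/4)(2/3) = 1/10.
Multiplying each by its prior: 4/11 · 0 = 0, 4/11 · 1/15 = 4/165, 3/11 · 1/10 = 3/110; these sum to 17/330.
By Bayes' rule, P(r = 3 | data) = (3/110) / (17/330) = 9/17.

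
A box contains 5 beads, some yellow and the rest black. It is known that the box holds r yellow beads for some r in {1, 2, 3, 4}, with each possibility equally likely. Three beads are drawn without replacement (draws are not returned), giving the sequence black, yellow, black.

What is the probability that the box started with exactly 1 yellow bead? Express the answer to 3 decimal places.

For each hypothesis, P(data | H) works out to: P(data | r = 1) = (4/5)(1/4)(3/3) = 1/5; P(data | r = 2) = (3/5)(2/4)(2/3) = 1/5; P(data | r = 3) = (2/5)(3/4)(1/3) = 1/10; P(data | r = 4) = (1/5)(4/4)(0/3) = 0.
Multiplying each by its prior: 1/4 · 1/5 = 1/20, 1/4 · 1/5 = 1/20, 1/4 · 1/10 = 1/40, 1/4 · 0 = 0; these sum to 1/8.
Therefore the posterior P(r = 1 | data) = (1/20) / (1/8) = 2/5.

0.400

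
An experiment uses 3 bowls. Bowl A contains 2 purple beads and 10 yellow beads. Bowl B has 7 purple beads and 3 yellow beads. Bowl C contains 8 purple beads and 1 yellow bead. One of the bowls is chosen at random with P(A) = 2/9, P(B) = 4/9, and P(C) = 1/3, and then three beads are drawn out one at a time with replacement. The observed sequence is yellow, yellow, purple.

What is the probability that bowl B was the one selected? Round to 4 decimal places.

0.4880

Under each hypothesis, the probability of the observed sequence is: P(data | bowl A) = (10/12)(10/12)(2/12) = 0.11574; P(data | bowl B) = (3/10)(3/10)(7/10) = 0.063; P(data | bowl C) = (1/9)(1/9)(8/9) = 0.010974.
Multiplying each by its prior: 2/9 · 0.11574 = 0.02572, 4/9 · 0.063 = 0.028, 1/3 · 0.010974 = 0.003658; these sum to 0.057378.
Hence P(bowl B | data) = (0.028) / (0.057378) = 0.48799.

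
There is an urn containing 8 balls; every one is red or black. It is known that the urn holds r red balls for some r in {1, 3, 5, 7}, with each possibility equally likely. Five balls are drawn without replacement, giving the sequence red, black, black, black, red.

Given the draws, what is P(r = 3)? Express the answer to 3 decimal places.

Compute the likelihood of the observed sequence for each case: P(data | r = 1) = (1/8)(7/7)(6/6)(5/5)(0/4) = 0; P(data | r = 3) = (3/8)(5/7)(4/6)(3/5)(2/4) = 3/56; P(data | r = 5) = (5/8)(3/7)(2/6)(1/5)(4/4) = 1/56; P(data | r = 7) = (7/8)(1/7)(0/6) = 0.
The prior-weighted likelihoods are 1/4 · 0 = 0, 1/4 · 3/56 = 3/224, 1/4 · 1/56 = 1/224, 1/4 · 0 = 0; with total 1/56.
So P(r = 3 | data) = (3/224) / (1/56) = 3/4.

0.750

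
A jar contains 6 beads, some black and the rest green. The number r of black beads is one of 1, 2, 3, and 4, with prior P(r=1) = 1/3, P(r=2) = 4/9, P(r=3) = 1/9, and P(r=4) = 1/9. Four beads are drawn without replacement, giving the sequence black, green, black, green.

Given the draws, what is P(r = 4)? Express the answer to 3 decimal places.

0.154

The likelihood of the observed sequence under each hypothesis: P(data | r = 1) = (1/6)(5/5)(0/4) = 0; P(data | r = 2) = (2/6)(4/5)(1/4)(3/3) = 1/15; P(data | r = 3) = (3/6)(3/5)(2/4)(2/3) = 1/10; P(data | r = 4) = (4/6)(2/5)(3/4)(1/3) = 1/15.
Multiplying each by its prior: 1/3 · 0 = 0, 4/9 · 1/15 = 4/135, 1/9 · 1/10 = 1/90, 1/9 · 1/15 = 1/135; summing to 13/270.
So P(r = 4 | data) = (1/135) / (13/270) = 2/13.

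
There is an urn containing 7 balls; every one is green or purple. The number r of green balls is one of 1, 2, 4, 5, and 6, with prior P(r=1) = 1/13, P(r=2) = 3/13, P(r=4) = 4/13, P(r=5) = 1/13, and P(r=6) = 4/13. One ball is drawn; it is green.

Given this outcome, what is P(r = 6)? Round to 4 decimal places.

0.4615

The likelihood of this draw under each hypothesis: P(data | r = 1) = (1/7) = 1/7; P(data | r = 2) = (2/7) = 2/7; P(data | r = 4) = (4/7) = 4/7; P(data | r = 5) = (5/7) = 5/7; P(data | r = 6) = (6/7) = 6/7.
The prior-weighted likelihoods are 1/13 · 1/7 = 1/91, 3/13 · 2/7 = 6/91, 4/13 · 4/7 = 16/91, 1/13 · 5/7 = 5/91, 4/13 · 6/7 = 24/91; with total 4/7.
So P(r = 6 | data) = (24/91) / (4/7) = 6/13.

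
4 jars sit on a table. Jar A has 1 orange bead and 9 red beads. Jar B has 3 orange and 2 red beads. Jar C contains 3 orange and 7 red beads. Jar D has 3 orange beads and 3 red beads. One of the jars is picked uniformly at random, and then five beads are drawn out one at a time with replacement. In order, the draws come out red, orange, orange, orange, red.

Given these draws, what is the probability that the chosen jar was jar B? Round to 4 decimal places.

0.4328

Compute the likelihood of the observed sequence for each case: P(data | jar A) = (9/10)(1/10)(1/10)(1/10)(9/10) = 0.00081; P(data | jar B) = (2/5)(3/5)(3/5)(3/5)(2/5) = 0.03456; P(data | jar C) = (7/10)(3/10)(3/10)(3/10)(7/10) = 0.01323; P(data | jar D) = (3/6)(3/6)(3/6)(3/6)(3/6) = 0.03125.
The prior-weighted likelihoods are 1/4 · 0.00081 = 0.0002025, 1/4 · 0.03456 = 0.00864, 1/4 · 0.01323 = 0.0033075, 1/4 · 0.03125 = 0.0078125; summing to 0.019963.
So P(jar B | data) = (0.00864) / (0.019963) = 0.43281.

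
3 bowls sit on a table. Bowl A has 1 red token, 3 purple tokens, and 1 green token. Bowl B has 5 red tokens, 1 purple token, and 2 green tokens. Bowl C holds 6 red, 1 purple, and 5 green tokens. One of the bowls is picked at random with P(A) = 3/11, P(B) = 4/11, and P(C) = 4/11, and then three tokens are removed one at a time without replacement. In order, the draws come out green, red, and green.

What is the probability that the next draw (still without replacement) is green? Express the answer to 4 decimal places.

0.2511

For each hypothesis, P(data | H) works out to: P(data | bowl A) = (1/5)(1/4)(0/3) = 0; P(data | bowl B) = (2/8)(5/7)(1/6) = 0.029762; P(data | bowl C) = (5/12)(6/11)(4/10) = 0.090909.
The prior-weighted likelihoods are 3/11 · 0 = 0, 4/11 · 0.029762 = 0.010823, 4/11 · 0.090909 = 0.033058; these sum to 0.04388.
Normalising, the posterior is P(bowl A | data) = 0, P(bowl B | data) = 0.24664, P(bowl C | data) = 0.75336.
Averaging over the posterior, P(green next | data) = (0)(0.24664) + (1/3)(0.75336) = 0.25112.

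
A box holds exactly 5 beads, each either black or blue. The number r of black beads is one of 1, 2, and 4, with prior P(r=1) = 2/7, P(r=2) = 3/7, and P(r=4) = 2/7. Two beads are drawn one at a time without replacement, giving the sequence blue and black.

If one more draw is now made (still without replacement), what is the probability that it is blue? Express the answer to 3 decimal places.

The likelihood of the observed sequence under each hypothesis: P(data | r = 1) = (4/5)(1/4) = 1/5; P(data | r = 2) = (3/5)(2/4) = 3/10; P(data | r = 4) = (1/5)(4/4) = 1/5.
Weighting by the prior gives 2/7 · 1/5 = 2/35, 3/7 · 3/10 = 9/70, 2/7 · 1/5 = 2/35; summing to 17/70.
Normalising, the posterior is P(r = 1 | data) = 4/17, P(r = 2 | data) = 9/17, P(r = 4 | data) = 4/17.
So P(blue next | data) = Σ P(blue next | H) P(H | data) = (1)(4/17) + (2/3)(9/17) + (0)(4/17) = 10/17.

0.588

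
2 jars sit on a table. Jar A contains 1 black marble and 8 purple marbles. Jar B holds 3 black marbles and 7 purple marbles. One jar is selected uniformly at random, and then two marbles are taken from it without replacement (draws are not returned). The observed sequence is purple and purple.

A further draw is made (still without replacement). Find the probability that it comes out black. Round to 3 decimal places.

The likelihood of the observed sequence under each hypothesis: P(data | jar A) = (8/9)(7/8) = 7/9; P(data | jar B) = (7/10)(6/9) = 7/15.
Weighting by the prior gives 1/2 · 7/9 = 7/18, 1/2 · 7/15 = 7/30; summing to 28/45.
Normalising, the posterior is P(jar A | data) = 5/8, P(jar B | data) = 3/8.
So P(black next | data) = Σ P(black next | H) P(H | data) = (1/7)(5/8) + (3/8)(3/8) = 103/448.

0.230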